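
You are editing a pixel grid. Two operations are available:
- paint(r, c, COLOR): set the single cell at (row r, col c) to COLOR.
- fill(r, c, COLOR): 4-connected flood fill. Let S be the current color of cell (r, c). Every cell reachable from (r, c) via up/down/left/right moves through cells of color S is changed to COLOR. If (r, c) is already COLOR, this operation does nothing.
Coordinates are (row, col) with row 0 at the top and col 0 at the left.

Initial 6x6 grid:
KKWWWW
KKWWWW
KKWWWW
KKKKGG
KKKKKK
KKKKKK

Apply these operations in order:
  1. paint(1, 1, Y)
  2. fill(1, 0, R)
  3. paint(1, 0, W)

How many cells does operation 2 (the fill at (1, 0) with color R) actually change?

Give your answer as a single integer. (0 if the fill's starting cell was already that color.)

After op 1 paint(1,1,Y):
KKWWWW
KYWWWW
KKWWWW
KKKKGG
KKKKKK
KKKKKK
After op 2 fill(1,0,R) [21 cells changed]:
RRWWWW
RYWWWW
RRWWWW
RRRRGG
RRRRRR
RRRRRR

Answer: 21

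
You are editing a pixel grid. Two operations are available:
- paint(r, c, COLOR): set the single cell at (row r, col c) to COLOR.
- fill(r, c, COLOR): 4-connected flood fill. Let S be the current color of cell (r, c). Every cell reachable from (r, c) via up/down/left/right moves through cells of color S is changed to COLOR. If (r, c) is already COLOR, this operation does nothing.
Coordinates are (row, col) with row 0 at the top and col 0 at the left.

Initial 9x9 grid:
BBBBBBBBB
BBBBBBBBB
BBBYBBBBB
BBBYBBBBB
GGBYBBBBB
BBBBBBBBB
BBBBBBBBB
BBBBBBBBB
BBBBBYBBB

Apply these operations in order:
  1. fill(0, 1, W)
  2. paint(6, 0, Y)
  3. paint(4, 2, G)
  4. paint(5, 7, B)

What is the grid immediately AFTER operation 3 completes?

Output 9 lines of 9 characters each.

Answer: WWWWWWWWW
WWWWWWWWW
WWWYWWWWW
WWWYWWWWW
GGGYWWWWW
WWWWWWWWW
YWWWWWWWW
WWWWWWWWW
WWWWWYWWW

Derivation:
After op 1 fill(0,1,W) [75 cells changed]:
WWWWWWWWW
WWWWWWWWW
WWWYWWWWW
WWWYWWWWW
GGWYWWWWW
WWWWWWWWW
WWWWWWWWW
WWWWWWWWW
WWWWWYWWW
After op 2 paint(6,0,Y):
WWWWWWWWW
WWWWWWWWW
WWWYWWWWW
WWWYWWWWW
GGWYWWWWW
WWWWWWWWW
YWWWWWWWW
WWWWWWWWW
WWWWWYWWW
After op 3 paint(4,2,G):
WWWWWWWWW
WWWWWWWWW
WWWYWWWWW
WWWYWWWWW
GGGYWWWWW
WWWWWWWWW
YWWWWWWWW
WWWWWWWWW
WWWWWYWWW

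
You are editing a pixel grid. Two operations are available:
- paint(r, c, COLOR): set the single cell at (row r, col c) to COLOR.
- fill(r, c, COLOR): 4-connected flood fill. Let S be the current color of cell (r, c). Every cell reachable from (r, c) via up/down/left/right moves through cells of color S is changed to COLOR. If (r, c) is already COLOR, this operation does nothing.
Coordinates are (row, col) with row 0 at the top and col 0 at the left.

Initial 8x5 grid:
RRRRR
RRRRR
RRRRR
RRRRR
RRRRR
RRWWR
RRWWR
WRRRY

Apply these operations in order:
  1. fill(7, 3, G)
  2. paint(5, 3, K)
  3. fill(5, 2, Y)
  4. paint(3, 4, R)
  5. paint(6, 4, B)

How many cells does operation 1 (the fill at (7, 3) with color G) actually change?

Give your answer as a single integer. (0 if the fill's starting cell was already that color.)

After op 1 fill(7,3,G) [34 cells changed]:
GGGGG
GGGGG
GGGGG
GGGGG
GGGGG
GGWWG
GGWWG
WGGGY

Answer: 34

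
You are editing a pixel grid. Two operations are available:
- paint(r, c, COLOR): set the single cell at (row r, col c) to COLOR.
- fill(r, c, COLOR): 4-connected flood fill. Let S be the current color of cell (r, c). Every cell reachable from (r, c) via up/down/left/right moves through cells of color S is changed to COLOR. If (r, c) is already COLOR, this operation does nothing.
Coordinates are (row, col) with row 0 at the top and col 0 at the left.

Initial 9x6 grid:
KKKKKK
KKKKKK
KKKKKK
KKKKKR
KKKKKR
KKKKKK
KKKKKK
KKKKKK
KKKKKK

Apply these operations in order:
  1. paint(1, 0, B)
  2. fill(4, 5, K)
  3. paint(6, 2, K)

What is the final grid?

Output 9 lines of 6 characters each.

Answer: KKKKKK
BKKKKK
KKKKKK
KKKKKK
KKKKKK
KKKKKK
KKKKKK
KKKKKK
KKKKKK

Derivation:
After op 1 paint(1,0,B):
KKKKKK
BKKKKK
KKKKKK
KKKKKR
KKKKKR
KKKKKK
KKKKKK
KKKKKK
KKKKKK
After op 2 fill(4,5,K) [2 cells changed]:
KKKKKK
BKKKKK
KKKKKK
KKKKKK
KKKKKK
KKKKKK
KKKKKK
KKKKKK
KKKKKK
After op 3 paint(6,2,K):
KKKKKK
BKKKKK
KKKKKK
KKKKKK
KKKKKK
KKKKKK
KKKKKK
KKKKKK
KKKKKK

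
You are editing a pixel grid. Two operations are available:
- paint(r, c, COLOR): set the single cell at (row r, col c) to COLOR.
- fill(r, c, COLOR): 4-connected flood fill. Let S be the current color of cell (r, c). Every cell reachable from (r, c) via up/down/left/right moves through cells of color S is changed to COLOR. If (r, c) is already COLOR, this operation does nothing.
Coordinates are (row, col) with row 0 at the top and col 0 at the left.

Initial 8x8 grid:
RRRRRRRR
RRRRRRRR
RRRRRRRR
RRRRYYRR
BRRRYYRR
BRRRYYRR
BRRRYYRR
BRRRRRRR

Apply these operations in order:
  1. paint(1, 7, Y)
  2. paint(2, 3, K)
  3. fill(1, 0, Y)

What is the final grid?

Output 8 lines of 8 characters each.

After op 1 paint(1,7,Y):
RRRRRRRR
RRRRRRRY
RRRRRRRR
RRRRYYRR
BRRRYYRR
BRRRYYRR
BRRRYYRR
BRRRRRRR
After op 2 paint(2,3,K):
RRRRRRRR
RRRRRRRY
RRRKRRRR
RRRRYYRR
BRRRYYRR
BRRRYYRR
BRRRYYRR
BRRRRRRR
After op 3 fill(1,0,Y) [50 cells changed]:
YYYYYYYY
YYYYYYYY
YYYKYYYY
YYYYYYYY
BYYYYYYY
BYYYYYYY
BYYYYYYY
BYYYYYYY

Answer: YYYYYYYY
YYYYYYYY
YYYKYYYY
YYYYYYYY
BYYYYYYY
BYYYYYYY
BYYYYYYY
BYYYYYYY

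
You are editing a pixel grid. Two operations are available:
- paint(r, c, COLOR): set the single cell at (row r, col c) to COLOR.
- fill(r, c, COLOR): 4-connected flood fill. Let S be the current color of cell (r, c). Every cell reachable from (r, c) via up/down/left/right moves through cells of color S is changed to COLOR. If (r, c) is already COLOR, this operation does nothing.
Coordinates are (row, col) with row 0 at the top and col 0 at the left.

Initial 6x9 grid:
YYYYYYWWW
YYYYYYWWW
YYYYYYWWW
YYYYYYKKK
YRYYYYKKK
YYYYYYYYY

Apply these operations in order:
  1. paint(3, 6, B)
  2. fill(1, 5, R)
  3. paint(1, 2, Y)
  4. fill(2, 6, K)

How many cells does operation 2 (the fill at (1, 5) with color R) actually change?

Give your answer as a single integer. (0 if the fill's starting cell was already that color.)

After op 1 paint(3,6,B):
YYYYYYWWW
YYYYYYWWW
YYYYYYWWW
YYYYYYBKK
YRYYYYKKK
YYYYYYYYY
After op 2 fill(1,5,R) [38 cells changed]:
RRRRRRWWW
RRRRRRWWW
RRRRRRWWW
RRRRRRBKK
RRRRRRKKK
RRRRRRRRR

Answer: 38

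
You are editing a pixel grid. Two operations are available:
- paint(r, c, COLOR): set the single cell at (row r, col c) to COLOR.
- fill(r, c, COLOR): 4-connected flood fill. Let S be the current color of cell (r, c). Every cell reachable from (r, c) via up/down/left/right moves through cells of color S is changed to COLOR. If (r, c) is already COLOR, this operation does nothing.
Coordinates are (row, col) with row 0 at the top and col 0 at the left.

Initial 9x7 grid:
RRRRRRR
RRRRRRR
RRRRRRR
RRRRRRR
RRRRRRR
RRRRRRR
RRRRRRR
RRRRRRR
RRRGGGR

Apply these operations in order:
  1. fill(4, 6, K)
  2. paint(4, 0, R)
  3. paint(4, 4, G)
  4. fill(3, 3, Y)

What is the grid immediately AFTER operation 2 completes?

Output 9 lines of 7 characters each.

Answer: KKKKKKK
KKKKKKK
KKKKKKK
KKKKKKK
RKKKKKK
KKKKKKK
KKKKKKK
KKKKKKK
KKKGGGK

Derivation:
After op 1 fill(4,6,K) [60 cells changed]:
KKKKKKK
KKKKKKK
KKKKKKK
KKKKKKK
KKKKKKK
KKKKKKK
KKKKKKK
KKKKKKK
KKKGGGK
After op 2 paint(4,0,R):
KKKKKKK
KKKKKKK
KKKKKKK
KKKKKKK
RKKKKKK
KKKKKKK
KKKKKKK
KKKKKKK
KKKGGGK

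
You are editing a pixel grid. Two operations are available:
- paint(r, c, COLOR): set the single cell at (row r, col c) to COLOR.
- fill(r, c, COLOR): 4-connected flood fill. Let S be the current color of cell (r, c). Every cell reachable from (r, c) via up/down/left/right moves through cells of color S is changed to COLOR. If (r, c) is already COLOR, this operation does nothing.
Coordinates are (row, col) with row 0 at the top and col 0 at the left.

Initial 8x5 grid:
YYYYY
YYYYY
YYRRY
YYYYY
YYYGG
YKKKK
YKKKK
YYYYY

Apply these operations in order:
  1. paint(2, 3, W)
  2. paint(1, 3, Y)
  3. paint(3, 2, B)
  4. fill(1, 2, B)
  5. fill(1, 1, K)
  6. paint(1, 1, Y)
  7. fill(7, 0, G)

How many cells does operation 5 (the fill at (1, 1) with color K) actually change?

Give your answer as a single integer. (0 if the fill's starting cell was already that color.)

Answer: 28

Derivation:
After op 1 paint(2,3,W):
YYYYY
YYYYY
YYRWY
YYYYY
YYYGG
YKKKK
YKKKK
YYYYY
After op 2 paint(1,3,Y):
YYYYY
YYYYY
YYRWY
YYYYY
YYYGG
YKKKK
YKKKK
YYYYY
After op 3 paint(3,2,B):
YYYYY
YYYYY
YYRWY
YYBYY
YYYGG
YKKKK
YKKKK
YYYYY
After op 4 fill(1,2,B) [27 cells changed]:
BBBBB
BBBBB
BBRWB
BBBBB
BBBGG
BKKKK
BKKKK
BBBBB
After op 5 fill(1,1,K) [28 cells changed]:
KKKKK
KKKKK
KKRWK
KKKKK
KKKGG
KKKKK
KKKKK
KKKKK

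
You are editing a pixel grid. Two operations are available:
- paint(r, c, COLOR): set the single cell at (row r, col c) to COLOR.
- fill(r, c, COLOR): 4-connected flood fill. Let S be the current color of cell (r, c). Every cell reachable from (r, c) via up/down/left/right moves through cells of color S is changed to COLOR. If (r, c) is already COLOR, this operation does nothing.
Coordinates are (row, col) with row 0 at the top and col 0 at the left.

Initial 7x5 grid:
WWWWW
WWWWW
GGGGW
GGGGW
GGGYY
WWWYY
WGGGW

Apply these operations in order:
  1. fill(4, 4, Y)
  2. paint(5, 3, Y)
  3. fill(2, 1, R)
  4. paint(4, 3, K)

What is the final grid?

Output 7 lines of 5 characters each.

Answer: WWWWW
WWWWW
RRRRW
RRRRW
RRRKY
WWWYY
WGGGW

Derivation:
After op 1 fill(4,4,Y) [0 cells changed]:
WWWWW
WWWWW
GGGGW
GGGGW
GGGYY
WWWYY
WGGGW
After op 2 paint(5,3,Y):
WWWWW
WWWWW
GGGGW
GGGGW
GGGYY
WWWYY
WGGGW
After op 3 fill(2,1,R) [11 cells changed]:
WWWWW
WWWWW
RRRRW
RRRRW
RRRYY
WWWYY
WGGGW
After op 4 paint(4,3,K):
WWWWW
WWWWW
RRRRW
RRRRW
RRRKY
WWWYY
WGGGW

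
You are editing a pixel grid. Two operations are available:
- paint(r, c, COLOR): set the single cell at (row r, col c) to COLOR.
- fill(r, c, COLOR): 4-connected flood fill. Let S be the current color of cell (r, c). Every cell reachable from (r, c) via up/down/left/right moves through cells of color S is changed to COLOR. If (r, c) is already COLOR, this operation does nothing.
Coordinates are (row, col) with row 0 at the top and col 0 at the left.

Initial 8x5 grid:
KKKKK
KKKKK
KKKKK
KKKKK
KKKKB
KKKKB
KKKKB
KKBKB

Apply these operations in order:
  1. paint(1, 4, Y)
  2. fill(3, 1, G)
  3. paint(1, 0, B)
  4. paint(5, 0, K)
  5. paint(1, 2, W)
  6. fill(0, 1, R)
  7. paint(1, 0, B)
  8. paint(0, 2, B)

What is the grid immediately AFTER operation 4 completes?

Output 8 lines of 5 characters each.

Answer: GGGGG
BGGGY
GGGGG
GGGGG
GGGGB
KGGGB
GGGGB
GGBGB

Derivation:
After op 1 paint(1,4,Y):
KKKKK
KKKKY
KKKKK
KKKKK
KKKKB
KKKKB
KKKKB
KKBKB
After op 2 fill(3,1,G) [34 cells changed]:
GGGGG
GGGGY
GGGGG
GGGGG
GGGGB
GGGGB
GGGGB
GGBGB
After op 3 paint(1,0,B):
GGGGG
BGGGY
GGGGG
GGGGG
GGGGB
GGGGB
GGGGB
GGBGB
After op 4 paint(5,0,K):
GGGGG
BGGGY
GGGGG
GGGGG
GGGGB
KGGGB
GGGGB
GGBGB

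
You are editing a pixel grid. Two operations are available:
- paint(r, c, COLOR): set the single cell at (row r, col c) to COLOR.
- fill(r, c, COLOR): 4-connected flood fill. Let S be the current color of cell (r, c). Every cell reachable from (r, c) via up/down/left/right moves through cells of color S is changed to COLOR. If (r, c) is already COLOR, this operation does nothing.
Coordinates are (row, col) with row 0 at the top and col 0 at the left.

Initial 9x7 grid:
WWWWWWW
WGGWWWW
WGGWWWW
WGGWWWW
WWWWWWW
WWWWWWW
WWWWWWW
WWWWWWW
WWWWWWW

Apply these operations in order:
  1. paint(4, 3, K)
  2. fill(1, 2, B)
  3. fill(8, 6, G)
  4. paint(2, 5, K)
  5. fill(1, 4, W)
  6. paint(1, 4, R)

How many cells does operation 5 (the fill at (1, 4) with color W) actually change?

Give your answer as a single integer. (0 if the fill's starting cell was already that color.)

After op 1 paint(4,3,K):
WWWWWWW
WGGWWWW
WGGWWWW
WGGWWWW
WWWKWWW
WWWWWWW
WWWWWWW
WWWWWWW
WWWWWWW
After op 2 fill(1,2,B) [6 cells changed]:
WWWWWWW
WBBWWWW
WBBWWWW
WBBWWWW
WWWKWWW
WWWWWWW
WWWWWWW
WWWWWWW
WWWWWWW
After op 3 fill(8,6,G) [56 cells changed]:
GGGGGGG
GBBGGGG
GBBGGGG
GBBGGGG
GGGKGGG
GGGGGGG
GGGGGGG
GGGGGGG
GGGGGGG
After op 4 paint(2,5,K):
GGGGGGG
GBBGGGG
GBBGGKG
GBBGGGG
GGGKGGG
GGGGGGG
GGGGGGG
GGGGGGG
GGGGGGG
After op 5 fill(1,4,W) [55 cells changed]:
WWWWWWW
WBBWWWW
WBBWWKW
WBBWWWW
WWWKWWW
WWWWWWW
WWWWWWW
WWWWWWW
WWWWWWW

Answer: 55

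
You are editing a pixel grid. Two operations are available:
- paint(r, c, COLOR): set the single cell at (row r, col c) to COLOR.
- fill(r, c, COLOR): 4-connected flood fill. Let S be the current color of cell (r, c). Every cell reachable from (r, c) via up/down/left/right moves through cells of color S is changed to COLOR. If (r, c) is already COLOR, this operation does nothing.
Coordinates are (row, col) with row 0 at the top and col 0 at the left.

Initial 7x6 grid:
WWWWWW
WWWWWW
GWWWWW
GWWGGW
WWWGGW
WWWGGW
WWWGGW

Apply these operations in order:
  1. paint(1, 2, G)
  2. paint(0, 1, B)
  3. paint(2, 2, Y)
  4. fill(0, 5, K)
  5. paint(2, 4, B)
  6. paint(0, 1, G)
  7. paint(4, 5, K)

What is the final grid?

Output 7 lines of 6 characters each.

After op 1 paint(1,2,G):
WWWWWW
WWGWWW
GWWWWW
GWWGGW
WWWGGW
WWWGGW
WWWGGW
After op 2 paint(0,1,B):
WBWWWW
WWGWWW
GWWWWW
GWWGGW
WWWGGW
WWWGGW
WWWGGW
After op 3 paint(2,2,Y):
WBWWWW
WWGWWW
GWYWWW
GWWGGW
WWWGGW
WWWGGW
WWWGGW
After op 4 fill(0,5,K) [14 cells changed]:
WBKKKK
WWGKKK
GWYKKK
GWWGGK
WWWGGK
WWWGGK
WWWGGK
After op 5 paint(2,4,B):
WBKKKK
WWGKKK
GWYKBK
GWWGGK
WWWGGK
WWWGGK
WWWGGK
After op 6 paint(0,1,G):
WGKKKK
WWGKKK
GWYKBK
GWWGGK
WWWGGK
WWWGGK
WWWGGK
After op 7 paint(4,5,K):
WGKKKK
WWGKKK
GWYKBK
GWWGGK
WWWGGK
WWWGGK
WWWGGK

Answer: WGKKKK
WWGKKK
GWYKBK
GWWGGK
WWWGGK
WWWGGK
WWWGGK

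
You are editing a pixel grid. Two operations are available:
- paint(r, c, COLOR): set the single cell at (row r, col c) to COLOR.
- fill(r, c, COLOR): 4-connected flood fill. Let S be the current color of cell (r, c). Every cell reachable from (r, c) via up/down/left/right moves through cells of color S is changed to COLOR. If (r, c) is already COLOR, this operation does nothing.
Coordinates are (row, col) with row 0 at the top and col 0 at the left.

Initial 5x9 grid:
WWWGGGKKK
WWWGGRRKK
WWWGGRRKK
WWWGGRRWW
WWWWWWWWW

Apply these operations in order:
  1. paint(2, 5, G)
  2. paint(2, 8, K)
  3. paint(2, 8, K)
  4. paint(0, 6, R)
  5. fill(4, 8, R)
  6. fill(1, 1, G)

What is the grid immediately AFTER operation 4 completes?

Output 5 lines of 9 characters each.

After op 1 paint(2,5,G):
WWWGGGKKK
WWWGGRRKK
WWWGGGRKK
WWWGGRRWW
WWWWWWWWW
After op 2 paint(2,8,K):
WWWGGGKKK
WWWGGRRKK
WWWGGGRKK
WWWGGRRWW
WWWWWWWWW
After op 3 paint(2,8,K):
WWWGGGKKK
WWWGGRRKK
WWWGGGRKK
WWWGGRRWW
WWWWWWWWW
After op 4 paint(0,6,R):
WWWGGGRKK
WWWGGRRKK
WWWGGGRKK
WWWGGRRWW
WWWWWWWWW

Answer: WWWGGGRKK
WWWGGRRKK
WWWGGGRKK
WWWGGRRWW
WWWWWWWWW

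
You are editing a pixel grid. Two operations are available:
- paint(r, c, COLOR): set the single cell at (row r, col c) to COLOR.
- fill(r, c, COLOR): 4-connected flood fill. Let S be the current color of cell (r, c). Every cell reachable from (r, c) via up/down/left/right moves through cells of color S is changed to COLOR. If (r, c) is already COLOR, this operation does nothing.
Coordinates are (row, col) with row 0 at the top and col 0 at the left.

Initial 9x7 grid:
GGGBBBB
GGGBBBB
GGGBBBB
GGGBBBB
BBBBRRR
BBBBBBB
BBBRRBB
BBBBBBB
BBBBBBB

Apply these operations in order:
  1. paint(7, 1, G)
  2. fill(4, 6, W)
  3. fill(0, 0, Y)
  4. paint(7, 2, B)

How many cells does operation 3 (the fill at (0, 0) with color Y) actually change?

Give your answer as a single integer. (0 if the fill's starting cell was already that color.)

Answer: 12

Derivation:
After op 1 paint(7,1,G):
GGGBBBB
GGGBBBB
GGGBBBB
GGGBBBB
BBBBRRR
BBBBBBB
BBBRRBB
BGBBBBB
BBBBBBB
After op 2 fill(4,6,W) [3 cells changed]:
GGGBBBB
GGGBBBB
GGGBBBB
GGGBBBB
BBBBWWW
BBBBBBB
BBBRRBB
BGBBBBB
BBBBBBB
After op 3 fill(0,0,Y) [12 cells changed]:
YYYBBBB
YYYBBBB
YYYBBBB
YYYBBBB
BBBBWWW
BBBBBBB
BBBRRBB
BGBBBBB
BBBBBBB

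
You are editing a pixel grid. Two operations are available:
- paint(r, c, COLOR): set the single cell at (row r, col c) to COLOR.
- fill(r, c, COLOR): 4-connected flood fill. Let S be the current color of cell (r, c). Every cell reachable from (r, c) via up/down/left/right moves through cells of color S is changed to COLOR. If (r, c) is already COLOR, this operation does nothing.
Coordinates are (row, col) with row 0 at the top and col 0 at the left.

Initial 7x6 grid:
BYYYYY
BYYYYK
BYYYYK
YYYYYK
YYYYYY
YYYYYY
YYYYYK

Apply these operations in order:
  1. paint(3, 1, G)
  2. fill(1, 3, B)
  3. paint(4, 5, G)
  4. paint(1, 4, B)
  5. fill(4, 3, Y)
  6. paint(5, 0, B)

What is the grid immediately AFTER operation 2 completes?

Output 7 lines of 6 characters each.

After op 1 paint(3,1,G):
BYYYYY
BYYYYK
BYYYYK
YGYYYK
YYYYYY
YYYYYY
YYYYYK
After op 2 fill(1,3,B) [34 cells changed]:
BBBBBB
BBBBBK
BBBBBK
BGBBBK
BBBBBB
BBBBBB
BBBBBK

Answer: BBBBBB
BBBBBK
BBBBBK
BGBBBK
BBBBBB
BBBBBB
BBBBBK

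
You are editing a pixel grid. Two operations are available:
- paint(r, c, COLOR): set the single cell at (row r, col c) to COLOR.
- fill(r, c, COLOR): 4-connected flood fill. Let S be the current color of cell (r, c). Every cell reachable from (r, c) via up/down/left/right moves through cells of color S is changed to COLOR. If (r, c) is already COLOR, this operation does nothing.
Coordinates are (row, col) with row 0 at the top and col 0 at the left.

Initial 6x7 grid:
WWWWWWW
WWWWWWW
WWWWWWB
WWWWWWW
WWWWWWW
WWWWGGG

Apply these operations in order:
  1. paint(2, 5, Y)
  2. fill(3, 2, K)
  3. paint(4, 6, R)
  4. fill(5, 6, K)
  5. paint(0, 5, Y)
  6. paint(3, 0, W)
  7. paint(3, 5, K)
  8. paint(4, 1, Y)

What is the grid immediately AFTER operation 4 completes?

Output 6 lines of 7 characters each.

After op 1 paint(2,5,Y):
WWWWWWW
WWWWWWW
WWWWWYB
WWWWWWW
WWWWWWW
WWWWGGG
After op 2 fill(3,2,K) [37 cells changed]:
KKKKKKK
KKKKKKK
KKKKKYB
KKKKKKK
KKKKKKK
KKKKGGG
After op 3 paint(4,6,R):
KKKKKKK
KKKKKKK
KKKKKYB
KKKKKKK
KKKKKKR
KKKKGGG
After op 4 fill(5,6,K) [3 cells changed]:
KKKKKKK
KKKKKKK
KKKKKYB
KKKKKKK
KKKKKKR
KKKKKKK

Answer: KKKKKKK
KKKKKKK
KKKKKYB
KKKKKKK
KKKKKKR
KKKKKKK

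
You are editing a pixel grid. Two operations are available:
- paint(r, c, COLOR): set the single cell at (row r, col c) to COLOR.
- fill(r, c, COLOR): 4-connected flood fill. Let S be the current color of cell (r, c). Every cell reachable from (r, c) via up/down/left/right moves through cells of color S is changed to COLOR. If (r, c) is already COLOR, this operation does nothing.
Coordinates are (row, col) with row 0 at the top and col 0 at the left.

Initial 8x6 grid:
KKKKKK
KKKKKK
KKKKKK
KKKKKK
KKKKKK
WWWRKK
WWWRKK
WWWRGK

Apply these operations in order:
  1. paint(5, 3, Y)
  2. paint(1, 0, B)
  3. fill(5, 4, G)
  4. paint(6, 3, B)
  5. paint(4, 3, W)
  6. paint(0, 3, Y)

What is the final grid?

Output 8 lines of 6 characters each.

Answer: GGGYGG
BGGGGG
GGGGGG
GGGGGG
GGGWGG
WWWYGG
WWWBGG
WWWRGG

Derivation:
After op 1 paint(5,3,Y):
KKKKKK
KKKKKK
KKKKKK
KKKKKK
KKKKKK
WWWYKK
WWWRKK
WWWRGK
After op 2 paint(1,0,B):
KKKKKK
BKKKKK
KKKKKK
KKKKKK
KKKKKK
WWWYKK
WWWRKK
WWWRGK
After op 3 fill(5,4,G) [34 cells changed]:
GGGGGG
BGGGGG
GGGGGG
GGGGGG
GGGGGG
WWWYGG
WWWRGG
WWWRGG
After op 4 paint(6,3,B):
GGGGGG
BGGGGG
GGGGGG
GGGGGG
GGGGGG
WWWYGG
WWWBGG
WWWRGG
After op 5 paint(4,3,W):
GGGGGG
BGGGGG
GGGGGG
GGGGGG
GGGWGG
WWWYGG
WWWBGG
WWWRGG
After op 6 paint(0,3,Y):
GGGYGG
BGGGGG
GGGGGG
GGGGGG
GGGWGG
WWWYGG
WWWBGG
WWWRGG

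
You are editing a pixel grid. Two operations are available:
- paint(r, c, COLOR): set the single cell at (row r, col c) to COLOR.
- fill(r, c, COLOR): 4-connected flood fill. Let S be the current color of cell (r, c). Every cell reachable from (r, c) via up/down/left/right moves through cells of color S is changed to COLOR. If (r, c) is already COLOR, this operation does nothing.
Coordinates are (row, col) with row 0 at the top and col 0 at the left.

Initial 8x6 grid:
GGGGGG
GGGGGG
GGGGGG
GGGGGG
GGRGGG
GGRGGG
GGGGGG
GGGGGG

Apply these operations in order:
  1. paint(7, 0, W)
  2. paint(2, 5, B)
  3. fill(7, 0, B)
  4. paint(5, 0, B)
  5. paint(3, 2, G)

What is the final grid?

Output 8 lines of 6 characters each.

Answer: GGGGGG
GGGGGG
GGGGGB
GGGGGG
GGRGGG
BGRGGG
GGGGGG
BGGGGG

Derivation:
After op 1 paint(7,0,W):
GGGGGG
GGGGGG
GGGGGG
GGGGGG
GGRGGG
GGRGGG
GGGGGG
WGGGGG
After op 2 paint(2,5,B):
GGGGGG
GGGGGG
GGGGGB
GGGGGG
GGRGGG
GGRGGG
GGGGGG
WGGGGG
After op 3 fill(7,0,B) [1 cells changed]:
GGGGGG
GGGGGG
GGGGGB
GGGGGG
GGRGGG
GGRGGG
GGGGGG
BGGGGG
After op 4 paint(5,0,B):
GGGGGG
GGGGGG
GGGGGB
GGGGGG
GGRGGG
BGRGGG
GGGGGG
BGGGGG
After op 5 paint(3,2,G):
GGGGGG
GGGGGG
GGGGGB
GGGGGG
GGRGGG
BGRGGG
GGGGGG
BGGGGG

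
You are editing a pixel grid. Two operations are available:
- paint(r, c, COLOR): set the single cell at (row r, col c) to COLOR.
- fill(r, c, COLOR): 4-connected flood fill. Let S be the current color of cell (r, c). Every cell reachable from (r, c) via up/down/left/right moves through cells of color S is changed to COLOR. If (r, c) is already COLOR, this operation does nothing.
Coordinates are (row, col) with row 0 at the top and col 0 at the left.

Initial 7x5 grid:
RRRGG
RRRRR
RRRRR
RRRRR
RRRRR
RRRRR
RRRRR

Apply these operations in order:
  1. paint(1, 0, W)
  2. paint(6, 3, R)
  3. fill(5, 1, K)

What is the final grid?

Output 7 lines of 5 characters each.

Answer: KKKGG
WKKKK
KKKKK
KKKKK
KKKKK
KKKKK
KKKKK

Derivation:
After op 1 paint(1,0,W):
RRRGG
WRRRR
RRRRR
RRRRR
RRRRR
RRRRR
RRRRR
After op 2 paint(6,3,R):
RRRGG
WRRRR
RRRRR
RRRRR
RRRRR
RRRRR
RRRRR
After op 3 fill(5,1,K) [32 cells changed]:
KKKGG
WKKKK
KKKKK
KKKKK
KKKKK
KKKKK
KKKKK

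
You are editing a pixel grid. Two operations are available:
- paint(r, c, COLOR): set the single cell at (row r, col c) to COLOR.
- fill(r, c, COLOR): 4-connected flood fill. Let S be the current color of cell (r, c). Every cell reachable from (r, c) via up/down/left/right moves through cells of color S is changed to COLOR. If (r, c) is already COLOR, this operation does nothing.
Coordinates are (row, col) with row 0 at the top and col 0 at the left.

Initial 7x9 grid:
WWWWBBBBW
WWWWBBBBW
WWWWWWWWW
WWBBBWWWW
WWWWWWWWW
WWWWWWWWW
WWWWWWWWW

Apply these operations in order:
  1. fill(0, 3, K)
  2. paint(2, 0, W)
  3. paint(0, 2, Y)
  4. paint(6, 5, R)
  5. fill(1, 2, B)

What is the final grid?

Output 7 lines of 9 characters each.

Answer: BBYBBBBBB
BBBBBBBBB
WBBBBBBBB
BBBBBBBBB
BBBBBBBBB
BBBBBBBBB
BBBBBRBBB

Derivation:
After op 1 fill(0,3,K) [52 cells changed]:
KKKKBBBBK
KKKKBBBBK
KKKKKKKKK
KKBBBKKKK
KKKKKKKKK
KKKKKKKKK
KKKKKKKKK
After op 2 paint(2,0,W):
KKKKBBBBK
KKKKBBBBK
WKKKKKKKK
KKBBBKKKK
KKKKKKKKK
KKKKKKKKK
KKKKKKKKK
After op 3 paint(0,2,Y):
KKYKBBBBK
KKKKBBBBK
WKKKKKKKK
KKBBBKKKK
KKKKKKKKK
KKKKKKKKK
KKKKKKKKK
After op 4 paint(6,5,R):
KKYKBBBBK
KKKKBBBBK
WKKKKKKKK
KKBBBKKKK
KKKKKKKKK
KKKKKKKKK
KKKKKRKKK
After op 5 fill(1,2,B) [49 cells changed]:
BBYBBBBBB
BBBBBBBBB
WBBBBBBBB
BBBBBBBBB
BBBBBBBBB
BBBBBBBBB
BBBBBRBBB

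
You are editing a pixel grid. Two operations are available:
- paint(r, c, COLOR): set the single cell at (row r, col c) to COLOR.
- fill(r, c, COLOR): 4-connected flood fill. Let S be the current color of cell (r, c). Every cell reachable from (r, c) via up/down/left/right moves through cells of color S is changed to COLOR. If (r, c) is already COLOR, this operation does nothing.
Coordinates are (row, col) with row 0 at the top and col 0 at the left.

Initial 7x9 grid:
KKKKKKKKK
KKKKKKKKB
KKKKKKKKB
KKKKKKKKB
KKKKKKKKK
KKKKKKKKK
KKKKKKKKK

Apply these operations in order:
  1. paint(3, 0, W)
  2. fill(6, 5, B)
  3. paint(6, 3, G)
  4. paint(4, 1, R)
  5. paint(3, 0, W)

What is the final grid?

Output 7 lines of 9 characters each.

Answer: BBBBBBBBB
BBBBBBBBB
BBBBBBBBB
WBBBBBBBB
BRBBBBBBB
BBBBBBBBB
BBBGBBBBB

Derivation:
After op 1 paint(3,0,W):
KKKKKKKKK
KKKKKKKKB
KKKKKKKKB
WKKKKKKKB
KKKKKKKKK
KKKKKKKKK
KKKKKKKKK
After op 2 fill(6,5,B) [59 cells changed]:
BBBBBBBBB
BBBBBBBBB
BBBBBBBBB
WBBBBBBBB
BBBBBBBBB
BBBBBBBBB
BBBBBBBBB
After op 3 paint(6,3,G):
BBBBBBBBB
BBBBBBBBB
BBBBBBBBB
WBBBBBBBB
BBBBBBBBB
BBBBBBBBB
BBBGBBBBB
After op 4 paint(4,1,R):
BBBBBBBBB
BBBBBBBBB
BBBBBBBBB
WBBBBBBBB
BRBBBBBBB
BBBBBBBBB
BBBGBBBBB
After op 5 paint(3,0,W):
BBBBBBBBB
BBBBBBBBB
BBBBBBBBB
WBBBBBBBB
BRBBBBBBB
BBBBBBBBB
BBBGBBBBB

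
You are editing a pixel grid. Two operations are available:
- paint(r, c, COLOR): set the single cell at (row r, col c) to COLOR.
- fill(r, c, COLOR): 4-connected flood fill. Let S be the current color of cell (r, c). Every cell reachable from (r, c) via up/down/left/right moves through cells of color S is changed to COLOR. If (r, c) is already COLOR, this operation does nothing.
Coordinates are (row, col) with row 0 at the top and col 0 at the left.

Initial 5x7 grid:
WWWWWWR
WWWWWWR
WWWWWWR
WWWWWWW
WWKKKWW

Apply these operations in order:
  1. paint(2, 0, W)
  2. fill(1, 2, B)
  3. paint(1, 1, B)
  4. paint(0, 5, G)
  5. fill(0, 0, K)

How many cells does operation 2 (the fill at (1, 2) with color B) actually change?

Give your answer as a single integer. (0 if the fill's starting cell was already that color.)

Answer: 29

Derivation:
After op 1 paint(2,0,W):
WWWWWWR
WWWWWWR
WWWWWWR
WWWWWWW
WWKKKWW
After op 2 fill(1,2,B) [29 cells changed]:
BBBBBBR
BBBBBBR
BBBBBBR
BBBBBBB
BBKKKBB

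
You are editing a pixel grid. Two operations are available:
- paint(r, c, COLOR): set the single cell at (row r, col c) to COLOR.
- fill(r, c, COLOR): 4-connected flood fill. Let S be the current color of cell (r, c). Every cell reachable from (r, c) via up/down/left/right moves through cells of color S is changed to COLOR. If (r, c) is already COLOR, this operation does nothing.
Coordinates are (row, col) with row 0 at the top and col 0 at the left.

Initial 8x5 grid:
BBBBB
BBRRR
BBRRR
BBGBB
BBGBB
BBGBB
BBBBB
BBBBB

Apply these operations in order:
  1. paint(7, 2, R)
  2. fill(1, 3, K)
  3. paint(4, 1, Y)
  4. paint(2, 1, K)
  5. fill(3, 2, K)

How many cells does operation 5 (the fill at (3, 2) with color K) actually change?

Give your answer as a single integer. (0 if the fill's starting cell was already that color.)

After op 1 paint(7,2,R):
BBBBB
BBRRR
BBRRR
BBGBB
BBGBB
BBGBB
BBBBB
BBRBB
After op 2 fill(1,3,K) [6 cells changed]:
BBBBB
BBKKK
BBKKK
BBGBB
BBGBB
BBGBB
BBBBB
BBRBB
After op 3 paint(4,1,Y):
BBBBB
BBKKK
BBKKK
BBGBB
BYGBB
BBGBB
BBBBB
BBRBB
After op 4 paint(2,1,K):
BBBBB
BBKKK
BKKKK
BBGBB
BYGBB
BBGBB
BBBBB
BBRBB
After op 5 fill(3,2,K) [3 cells changed]:
BBBBB
BBKKK
BKKKK
BBKBB
BYKBB
BBKBB
BBBBB
BBRBB

Answer: 3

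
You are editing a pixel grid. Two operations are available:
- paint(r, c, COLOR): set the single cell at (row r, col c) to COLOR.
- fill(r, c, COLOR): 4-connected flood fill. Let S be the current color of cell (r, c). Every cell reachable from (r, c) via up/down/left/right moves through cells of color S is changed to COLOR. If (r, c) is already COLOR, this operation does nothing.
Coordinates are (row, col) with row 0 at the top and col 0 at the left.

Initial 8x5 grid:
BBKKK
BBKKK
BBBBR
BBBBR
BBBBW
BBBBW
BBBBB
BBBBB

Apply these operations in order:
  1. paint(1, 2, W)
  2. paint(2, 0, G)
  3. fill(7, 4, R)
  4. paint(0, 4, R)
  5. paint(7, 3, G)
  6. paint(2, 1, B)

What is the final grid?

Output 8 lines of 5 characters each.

Answer: RRKKR
RRWKK
GBRRR
RRRRR
RRRRW
RRRRW
RRRRR
RRRGR

Derivation:
After op 1 paint(1,2,W):
BBKKK
BBWKK
BBBBR
BBBBR
BBBBW
BBBBW
BBBBB
BBBBB
After op 2 paint(2,0,G):
BBKKK
BBWKK
GBBBR
BBBBR
BBBBW
BBBBW
BBBBB
BBBBB
After op 3 fill(7,4,R) [29 cells changed]:
RRKKK
RRWKK
GRRRR
RRRRR
RRRRW
RRRRW
RRRRR
RRRRR
After op 4 paint(0,4,R):
RRKKR
RRWKK
GRRRR
RRRRR
RRRRW
RRRRW
RRRRR
RRRRR
After op 5 paint(7,3,G):
RRKKR
RRWKK
GRRRR
RRRRR
RRRRW
RRRRW
RRRRR
RRRGR
After op 6 paint(2,1,B):
RRKKR
RRWKK
GBRRR
RRRRR
RRRRW
RRRRW
RRRRR
RRRGR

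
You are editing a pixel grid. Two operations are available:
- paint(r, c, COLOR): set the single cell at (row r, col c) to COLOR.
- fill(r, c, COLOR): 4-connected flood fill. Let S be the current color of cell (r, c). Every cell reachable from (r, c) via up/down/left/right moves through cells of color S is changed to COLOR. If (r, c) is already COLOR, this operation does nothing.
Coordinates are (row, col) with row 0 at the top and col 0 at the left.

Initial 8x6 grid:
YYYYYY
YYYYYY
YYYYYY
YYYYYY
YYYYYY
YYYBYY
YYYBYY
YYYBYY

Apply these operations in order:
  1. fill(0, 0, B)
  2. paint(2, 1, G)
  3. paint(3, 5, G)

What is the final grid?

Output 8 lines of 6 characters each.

Answer: BBBBBB
BBBBBB
BGBBBB
BBBBBG
BBBBBB
BBBBBB
BBBBBB
BBBBBB

Derivation:
After op 1 fill(0,0,B) [45 cells changed]:
BBBBBB
BBBBBB
BBBBBB
BBBBBB
BBBBBB
BBBBBB
BBBBBB
BBBBBB
After op 2 paint(2,1,G):
BBBBBB
BBBBBB
BGBBBB
BBBBBB
BBBBBB
BBBBBB
BBBBBB
BBBBBB
After op 3 paint(3,5,G):
BBBBBB
BBBBBB
BGBBBB
BBBBBG
BBBBBB
BBBBBB
BBBBBB
BBBBBB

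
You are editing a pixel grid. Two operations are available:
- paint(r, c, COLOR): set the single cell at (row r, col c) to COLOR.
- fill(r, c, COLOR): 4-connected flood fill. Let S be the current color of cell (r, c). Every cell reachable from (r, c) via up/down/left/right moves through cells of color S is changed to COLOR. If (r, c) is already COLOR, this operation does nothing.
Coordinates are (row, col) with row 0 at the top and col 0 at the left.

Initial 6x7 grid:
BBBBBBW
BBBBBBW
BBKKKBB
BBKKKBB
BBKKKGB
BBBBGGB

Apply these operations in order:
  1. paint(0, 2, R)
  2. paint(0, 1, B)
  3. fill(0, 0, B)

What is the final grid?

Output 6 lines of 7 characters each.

After op 1 paint(0,2,R):
BBRBBBW
BBBBBBW
BBKKKBB
BBKKKBB
BBKKKGB
BBBBGGB
After op 2 paint(0,1,B):
BBRBBBW
BBBBBBW
BBKKKBB
BBKKKBB
BBKKKGB
BBBBGGB
After op 3 fill(0,0,B) [0 cells changed]:
BBRBBBW
BBBBBBW
BBKKKBB
BBKKKBB
BBKKKGB
BBBBGGB

Answer: BBRBBBW
BBBBBBW
BBKKKBB
BBKKKBB
BBKKKGB
BBBBGGB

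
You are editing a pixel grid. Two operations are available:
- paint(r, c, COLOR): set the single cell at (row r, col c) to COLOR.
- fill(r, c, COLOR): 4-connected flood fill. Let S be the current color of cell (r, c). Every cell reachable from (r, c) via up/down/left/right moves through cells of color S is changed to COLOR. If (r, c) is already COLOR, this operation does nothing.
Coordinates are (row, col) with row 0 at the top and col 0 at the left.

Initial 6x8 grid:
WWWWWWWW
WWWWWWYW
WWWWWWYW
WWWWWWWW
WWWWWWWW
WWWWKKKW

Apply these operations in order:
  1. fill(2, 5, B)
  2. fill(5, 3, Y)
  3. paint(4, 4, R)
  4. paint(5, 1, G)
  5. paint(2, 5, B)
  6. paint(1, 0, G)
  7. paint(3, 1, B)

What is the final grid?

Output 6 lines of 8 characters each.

After op 1 fill(2,5,B) [43 cells changed]:
BBBBBBBB
BBBBBBYB
BBBBBBYB
BBBBBBBB
BBBBBBBB
BBBBKKKB
After op 2 fill(5,3,Y) [43 cells changed]:
YYYYYYYY
YYYYYYYY
YYYYYYYY
YYYYYYYY
YYYYYYYY
YYYYKKKY
After op 3 paint(4,4,R):
YYYYYYYY
YYYYYYYY
YYYYYYYY
YYYYYYYY
YYYYRYYY
YYYYKKKY
After op 4 paint(5,1,G):
YYYYYYYY
YYYYYYYY
YYYYYYYY
YYYYYYYY
YYYYRYYY
YGYYKKKY
After op 5 paint(2,5,B):
YYYYYYYY
YYYYYYYY
YYYYYBYY
YYYYYYYY
YYYYRYYY
YGYYKKKY
After op 6 paint(1,0,G):
YYYYYYYY
GYYYYYYY
YYYYYBYY
YYYYYYYY
YYYYRYYY
YGYYKKKY
After op 7 paint(3,1,B):
YYYYYYYY
GYYYYYYY
YYYYYBYY
YBYYYYYY
YYYYRYYY
YGYYKKKY

Answer: YYYYYYYY
GYYYYYYY
YYYYYBYY
YBYYYYYY
YYYYRYYY
YGYYKKKY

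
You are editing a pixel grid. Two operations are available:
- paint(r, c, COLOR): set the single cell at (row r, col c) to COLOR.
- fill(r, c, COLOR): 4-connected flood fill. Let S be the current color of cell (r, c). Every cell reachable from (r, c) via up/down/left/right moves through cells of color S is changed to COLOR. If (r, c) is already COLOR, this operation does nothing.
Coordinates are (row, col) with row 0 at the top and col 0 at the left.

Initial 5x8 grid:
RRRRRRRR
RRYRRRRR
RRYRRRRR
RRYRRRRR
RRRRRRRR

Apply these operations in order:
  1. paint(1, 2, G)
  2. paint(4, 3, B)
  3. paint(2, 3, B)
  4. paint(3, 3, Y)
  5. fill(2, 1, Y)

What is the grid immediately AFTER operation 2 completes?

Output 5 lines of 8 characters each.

Answer: RRRRRRRR
RRGRRRRR
RRYRRRRR
RRYRRRRR
RRRBRRRR

Derivation:
After op 1 paint(1,2,G):
RRRRRRRR
RRGRRRRR
RRYRRRRR
RRYRRRRR
RRRRRRRR
After op 2 paint(4,3,B):
RRRRRRRR
RRGRRRRR
RRYRRRRR
RRYRRRRR
RRRBRRRR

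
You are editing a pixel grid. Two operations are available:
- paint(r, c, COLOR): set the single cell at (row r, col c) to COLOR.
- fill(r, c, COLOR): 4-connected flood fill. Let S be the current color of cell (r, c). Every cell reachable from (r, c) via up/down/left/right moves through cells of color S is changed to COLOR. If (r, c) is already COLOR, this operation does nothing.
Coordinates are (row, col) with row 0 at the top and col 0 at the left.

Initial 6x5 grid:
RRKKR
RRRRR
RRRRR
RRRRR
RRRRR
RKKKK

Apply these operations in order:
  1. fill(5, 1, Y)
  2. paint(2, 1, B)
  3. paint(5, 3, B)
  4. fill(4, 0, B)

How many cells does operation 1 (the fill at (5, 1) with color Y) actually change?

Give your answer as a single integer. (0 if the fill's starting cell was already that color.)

Answer: 4

Derivation:
After op 1 fill(5,1,Y) [4 cells changed]:
RRKKR
RRRRR
RRRRR
RRRRR
RRRRR
RYYYY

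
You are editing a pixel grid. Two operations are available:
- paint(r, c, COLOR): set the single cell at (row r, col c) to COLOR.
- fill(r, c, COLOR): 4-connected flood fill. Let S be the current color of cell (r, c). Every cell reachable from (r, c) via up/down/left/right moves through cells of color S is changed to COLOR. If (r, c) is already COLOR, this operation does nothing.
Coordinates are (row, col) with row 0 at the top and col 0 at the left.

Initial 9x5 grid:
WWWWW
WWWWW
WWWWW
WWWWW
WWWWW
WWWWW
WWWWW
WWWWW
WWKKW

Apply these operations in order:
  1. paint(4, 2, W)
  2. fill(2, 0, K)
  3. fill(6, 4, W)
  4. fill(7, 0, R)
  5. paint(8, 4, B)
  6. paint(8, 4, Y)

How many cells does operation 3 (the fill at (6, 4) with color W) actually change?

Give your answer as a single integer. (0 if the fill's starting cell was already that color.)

After op 1 paint(4,2,W):
WWWWW
WWWWW
WWWWW
WWWWW
WWWWW
WWWWW
WWWWW
WWWWW
WWKKW
After op 2 fill(2,0,K) [43 cells changed]:
KKKKK
KKKKK
KKKKK
KKKKK
KKKKK
KKKKK
KKKKK
KKKKK
KKKKK
After op 3 fill(6,4,W) [45 cells changed]:
WWWWW
WWWWW
WWWWW
WWWWW
WWWWW
WWWWW
WWWWW
WWWWW
WWWWW

Answer: 45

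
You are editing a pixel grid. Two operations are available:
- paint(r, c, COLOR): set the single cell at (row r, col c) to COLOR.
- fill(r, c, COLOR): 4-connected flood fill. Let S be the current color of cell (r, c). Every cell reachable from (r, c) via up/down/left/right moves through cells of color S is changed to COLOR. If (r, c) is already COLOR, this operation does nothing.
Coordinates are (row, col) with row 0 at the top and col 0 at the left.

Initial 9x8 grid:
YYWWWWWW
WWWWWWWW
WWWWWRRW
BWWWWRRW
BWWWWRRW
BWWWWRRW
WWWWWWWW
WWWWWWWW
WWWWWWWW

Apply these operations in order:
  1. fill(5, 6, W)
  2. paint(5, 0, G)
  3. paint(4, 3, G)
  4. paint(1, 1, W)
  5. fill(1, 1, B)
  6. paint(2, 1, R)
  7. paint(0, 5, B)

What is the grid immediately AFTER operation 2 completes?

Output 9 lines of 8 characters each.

After op 1 fill(5,6,W) [8 cells changed]:
YYWWWWWW
WWWWWWWW
WWWWWWWW
BWWWWWWW
BWWWWWWW
BWWWWWWW
WWWWWWWW
WWWWWWWW
WWWWWWWW
After op 2 paint(5,0,G):
YYWWWWWW
WWWWWWWW
WWWWWWWW
BWWWWWWW
BWWWWWWW
GWWWWWWW
WWWWWWWW
WWWWWWWW
WWWWWWWW

Answer: YYWWWWWW
WWWWWWWW
WWWWWWWW
BWWWWWWW
BWWWWWWW
GWWWWWWW
WWWWWWWW
WWWWWWWW
WWWWWWWW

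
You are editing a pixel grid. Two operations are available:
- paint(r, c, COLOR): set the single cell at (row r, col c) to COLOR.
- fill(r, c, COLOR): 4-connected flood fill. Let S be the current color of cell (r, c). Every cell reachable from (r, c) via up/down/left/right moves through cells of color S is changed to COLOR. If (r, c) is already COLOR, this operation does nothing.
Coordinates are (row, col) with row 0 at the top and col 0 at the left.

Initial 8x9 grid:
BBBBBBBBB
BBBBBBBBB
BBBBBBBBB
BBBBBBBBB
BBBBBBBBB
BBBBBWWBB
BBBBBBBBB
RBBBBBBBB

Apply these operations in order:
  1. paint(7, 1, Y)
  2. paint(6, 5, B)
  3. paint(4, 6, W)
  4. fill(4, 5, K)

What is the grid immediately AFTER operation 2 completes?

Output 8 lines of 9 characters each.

After op 1 paint(7,1,Y):
BBBBBBBBB
BBBBBBBBB
BBBBBBBBB
BBBBBBBBB
BBBBBBBBB
BBBBBWWBB
BBBBBBBBB
RYBBBBBBB
After op 2 paint(6,5,B):
BBBBBBBBB
BBBBBBBBB
BBBBBBBBB
BBBBBBBBB
BBBBBBBBB
BBBBBWWBB
BBBBBBBBB
RYBBBBBBB

Answer: BBBBBBBBB
BBBBBBBBB
BBBBBBBBB
BBBBBBBBB
BBBBBBBBB
BBBBBWWBB
BBBBBBBBB
RYBBBBBBB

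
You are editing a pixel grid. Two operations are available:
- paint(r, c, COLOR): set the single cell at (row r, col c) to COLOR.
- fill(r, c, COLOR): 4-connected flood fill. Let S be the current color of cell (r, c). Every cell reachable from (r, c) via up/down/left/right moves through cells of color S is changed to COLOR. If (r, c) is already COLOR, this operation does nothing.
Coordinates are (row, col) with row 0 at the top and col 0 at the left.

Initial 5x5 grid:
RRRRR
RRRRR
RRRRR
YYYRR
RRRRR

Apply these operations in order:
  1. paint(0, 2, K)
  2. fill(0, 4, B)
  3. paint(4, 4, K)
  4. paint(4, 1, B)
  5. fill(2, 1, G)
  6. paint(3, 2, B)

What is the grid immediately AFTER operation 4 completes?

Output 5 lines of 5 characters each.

Answer: BBKBB
BBBBB
BBBBB
YYYBB
BBBBK

Derivation:
After op 1 paint(0,2,K):
RRKRR
RRRRR
RRRRR
YYYRR
RRRRR
After op 2 fill(0,4,B) [21 cells changed]:
BBKBB
BBBBB
BBBBB
YYYBB
BBBBB
After op 3 paint(4,4,K):
BBKBB
BBBBB
BBBBB
YYYBB
BBBBK
After op 4 paint(4,1,B):
BBKBB
BBBBB
BBBBB
YYYBB
BBBBK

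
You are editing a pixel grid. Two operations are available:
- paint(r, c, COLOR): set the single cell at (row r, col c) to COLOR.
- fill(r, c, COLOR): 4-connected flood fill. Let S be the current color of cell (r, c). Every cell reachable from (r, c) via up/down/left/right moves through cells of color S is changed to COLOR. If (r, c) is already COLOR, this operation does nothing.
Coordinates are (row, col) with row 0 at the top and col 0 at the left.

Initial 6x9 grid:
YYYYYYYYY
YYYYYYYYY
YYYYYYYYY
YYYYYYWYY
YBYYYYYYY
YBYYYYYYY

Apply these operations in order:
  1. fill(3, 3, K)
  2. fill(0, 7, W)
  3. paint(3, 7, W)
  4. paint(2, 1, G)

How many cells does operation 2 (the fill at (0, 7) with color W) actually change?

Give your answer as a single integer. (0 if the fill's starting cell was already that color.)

Answer: 51

Derivation:
After op 1 fill(3,3,K) [51 cells changed]:
KKKKKKKKK
KKKKKKKKK
KKKKKKKKK
KKKKKKWKK
KBKKKKKKK
KBKKKKKKK
After op 2 fill(0,7,W) [51 cells changed]:
WWWWWWWWW
WWWWWWWWW
WWWWWWWWW
WWWWWWWWW
WBWWWWWWW
WBWWWWWWW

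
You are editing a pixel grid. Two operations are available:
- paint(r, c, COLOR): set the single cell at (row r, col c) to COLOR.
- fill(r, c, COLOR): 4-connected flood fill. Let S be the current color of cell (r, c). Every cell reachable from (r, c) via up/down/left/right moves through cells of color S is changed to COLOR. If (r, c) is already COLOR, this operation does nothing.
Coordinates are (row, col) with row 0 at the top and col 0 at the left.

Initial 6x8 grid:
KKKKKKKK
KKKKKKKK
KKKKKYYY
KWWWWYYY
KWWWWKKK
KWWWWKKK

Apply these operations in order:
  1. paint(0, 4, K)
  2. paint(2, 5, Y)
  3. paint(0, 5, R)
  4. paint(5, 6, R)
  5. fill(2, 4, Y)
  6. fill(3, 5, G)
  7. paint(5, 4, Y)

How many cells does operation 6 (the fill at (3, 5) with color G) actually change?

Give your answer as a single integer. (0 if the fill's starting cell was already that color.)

After op 1 paint(0,4,K):
KKKKKKKK
KKKKKKKK
KKKKKYYY
KWWWWYYY
KWWWWKKK
KWWWWKKK
After op 2 paint(2,5,Y):
KKKKKKKK
KKKKKKKK
KKKKKYYY
KWWWWYYY
KWWWWKKK
KWWWWKKK
After op 3 paint(0,5,R):
KKKKKRKK
KKKKKKKK
KKKKKYYY
KWWWWYYY
KWWWWKKK
KWWWWKKK
After op 4 paint(5,6,R):
KKKKKRKK
KKKKKKKK
KKKKKYYY
KWWWWYYY
KWWWWKKK
KWWWWKRK
After op 5 fill(2,4,Y) [23 cells changed]:
YYYYYRYY
YYYYYYYY
YYYYYYYY
YWWWWYYY
YWWWWKKK
YWWWWKRK
After op 6 fill(3,5,G) [29 cells changed]:
GGGGGRGG
GGGGGGGG
GGGGGGGG
GWWWWGGG
GWWWWKKK
GWWWWKRK

Answer: 29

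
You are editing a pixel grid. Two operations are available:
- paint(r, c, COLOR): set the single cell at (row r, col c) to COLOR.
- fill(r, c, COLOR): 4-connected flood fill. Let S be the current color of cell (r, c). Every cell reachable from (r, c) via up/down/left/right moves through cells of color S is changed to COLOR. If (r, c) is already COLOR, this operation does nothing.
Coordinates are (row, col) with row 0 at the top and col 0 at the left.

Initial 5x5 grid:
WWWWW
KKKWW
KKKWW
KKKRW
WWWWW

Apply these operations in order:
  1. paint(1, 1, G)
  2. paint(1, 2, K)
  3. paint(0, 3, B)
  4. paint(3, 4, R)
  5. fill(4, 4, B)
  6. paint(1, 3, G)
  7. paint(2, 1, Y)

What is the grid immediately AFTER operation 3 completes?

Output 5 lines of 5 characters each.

After op 1 paint(1,1,G):
WWWWW
KGKWW
KKKWW
KKKRW
WWWWW
After op 2 paint(1,2,K):
WWWWW
KGKWW
KKKWW
KKKRW
WWWWW
After op 3 paint(0,3,B):
WWWBW
KGKWW
KKKWW
KKKRW
WWWWW

Answer: WWWBW
KGKWW
KKKWW
KKKRW
WWWWW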